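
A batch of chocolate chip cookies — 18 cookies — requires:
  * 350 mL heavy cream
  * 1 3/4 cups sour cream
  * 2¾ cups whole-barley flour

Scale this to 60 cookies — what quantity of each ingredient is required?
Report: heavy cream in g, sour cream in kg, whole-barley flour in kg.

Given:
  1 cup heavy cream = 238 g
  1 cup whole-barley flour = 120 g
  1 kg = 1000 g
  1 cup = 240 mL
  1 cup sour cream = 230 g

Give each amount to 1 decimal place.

heavy cream: 1156.9 g; sour cream: 1.3 kg; whole-barley flour: 1.1 kg

Scaling factor: 60/18 = 10/3.
heavy cream: 350 mL × 10/3 ÷ 240 mL/cup × 238 g/cup ≈ 1156.9 g
sour cream: 1.75 cup × 10/3 × 230 g/cup ÷ 1000 g/kg ≈ 1.3 kg
whole-barley flour: 2.75 cup × 10/3 × 120 g/cup ÷ 1000 g/kg = 1.1 kg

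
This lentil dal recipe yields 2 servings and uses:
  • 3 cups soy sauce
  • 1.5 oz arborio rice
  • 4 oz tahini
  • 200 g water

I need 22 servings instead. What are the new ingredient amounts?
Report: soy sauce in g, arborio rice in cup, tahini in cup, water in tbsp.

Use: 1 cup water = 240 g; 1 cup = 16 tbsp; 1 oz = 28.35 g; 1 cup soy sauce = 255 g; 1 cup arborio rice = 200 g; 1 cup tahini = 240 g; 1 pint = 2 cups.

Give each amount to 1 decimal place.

soy sauce: 8415.0 g; arborio rice: 2.3 cup; tahini: 5.2 cup; water: 146.7 tbsp

Scaling factor: 22/2 = 11.
soy sauce: 3 cup × 11 × 255 g/cup = 8415.0 g
arborio rice: 1.5 oz × 11 × 28.35 g/oz ÷ 200 g/cup ≈ 2.3 cup
tahini: 4 oz × 11 × 28.35 g/oz ÷ 240 g/cup ≈ 5.2 cup
water: 200 g × 11 ÷ 240 g/cup × 16 tbsp/cup ≈ 146.7 tbsp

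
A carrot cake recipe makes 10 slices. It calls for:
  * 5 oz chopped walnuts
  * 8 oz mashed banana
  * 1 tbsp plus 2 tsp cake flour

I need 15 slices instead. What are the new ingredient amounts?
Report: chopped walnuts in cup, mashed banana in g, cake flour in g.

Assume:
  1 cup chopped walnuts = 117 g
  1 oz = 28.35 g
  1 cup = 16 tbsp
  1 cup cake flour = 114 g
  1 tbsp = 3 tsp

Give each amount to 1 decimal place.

chopped walnuts: 1.8 cup; mashed banana: 340.2 g; cake flour: 17.8 g

Scaling factor: 15/10 = 3/2 = 1.5.
chopped walnuts: 5 oz × 3/2 × 28.35 g/oz ÷ 117 g/cup ≈ 1.8 cup
mashed banana: 8 oz × 3/2 × 28.35 g/oz = 340.2 g
cake flour: (1 tbsp + 2 tsp = 5/3 tbsp) × 3/2 ÷ 16 tbsp/cup × 114 g/cup ≈ 17.8 g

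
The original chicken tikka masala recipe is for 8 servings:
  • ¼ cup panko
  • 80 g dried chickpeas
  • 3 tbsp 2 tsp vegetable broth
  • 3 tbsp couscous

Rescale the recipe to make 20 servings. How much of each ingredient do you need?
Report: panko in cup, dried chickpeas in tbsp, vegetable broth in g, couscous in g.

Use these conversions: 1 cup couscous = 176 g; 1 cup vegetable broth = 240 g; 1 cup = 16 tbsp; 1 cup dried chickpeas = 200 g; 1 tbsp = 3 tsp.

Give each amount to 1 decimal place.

Scaling factor: 20/8 = 5/2 = 2.5.
panko: 0.25 cup × 5/2 ≈ 0.6 cup
dried chickpeas: 80 g × 5/2 ÷ 200 g/cup × 16 tbsp/cup = 16.0 tbsp
vegetable broth: (3 tbsp + 2 tsp = 11/3 tbsp) × 5/2 ÷ 16 tbsp/cup × 240 g/cup = 137.5 g
couscous: 3 tbsp × 5/2 ÷ 16 tbsp/cup × 176 g/cup = 82.5 g

panko: 0.6 cup; dried chickpeas: 16.0 tbsp; vegetable broth: 137.5 g; couscous: 82.5 g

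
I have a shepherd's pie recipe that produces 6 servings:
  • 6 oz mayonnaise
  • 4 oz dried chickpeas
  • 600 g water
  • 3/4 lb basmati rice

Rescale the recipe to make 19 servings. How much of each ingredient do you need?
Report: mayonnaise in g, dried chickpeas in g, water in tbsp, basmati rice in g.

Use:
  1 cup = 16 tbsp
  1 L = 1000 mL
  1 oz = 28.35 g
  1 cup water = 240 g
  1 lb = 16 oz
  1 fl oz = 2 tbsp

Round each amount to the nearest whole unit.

Scaling factor: 19/6.
mayonnaise: 6 oz × 19/6 × 28.35 g/oz ≈ 539 g
dried chickpeas: 4 oz × 19/6 × 28.35 g/oz ≈ 359 g
water: 600 g × 19/6 ÷ 240 g/cup × 16 tbsp/cup ≈ 127 tbsp
basmati rice: 0.75 lb × 19/6 × 16 oz/lb × 28.35 g/oz ≈ 1077 g

mayonnaise: 539 g; dried chickpeas: 359 g; water: 127 tbsp; basmati rice: 1077 g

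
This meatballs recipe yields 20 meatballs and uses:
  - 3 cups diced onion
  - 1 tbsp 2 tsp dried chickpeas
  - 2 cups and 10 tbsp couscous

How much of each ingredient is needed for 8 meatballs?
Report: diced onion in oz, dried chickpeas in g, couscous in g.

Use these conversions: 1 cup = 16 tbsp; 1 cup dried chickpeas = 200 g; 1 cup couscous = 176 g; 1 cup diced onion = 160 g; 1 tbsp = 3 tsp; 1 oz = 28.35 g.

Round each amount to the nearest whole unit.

Scaling factor: 8/20 = 2/5 = 0.4.
diced onion: 3 cup × 2/5 × 160 g/cup ÷ 28.35 g/oz ≈ 7 oz
dried chickpeas: (1 tbsp + 2 tsp = 5/3 tbsp) × 2/5 ÷ 16 tbsp/cup × 200 g/cup ≈ 8 g
couscous: (2 cup + 10 tbsp = 2.625 cup) × 2/5 × 176 g/cup ≈ 185 g

diced onion: 7 oz; dried chickpeas: 8 g; couscous: 185 g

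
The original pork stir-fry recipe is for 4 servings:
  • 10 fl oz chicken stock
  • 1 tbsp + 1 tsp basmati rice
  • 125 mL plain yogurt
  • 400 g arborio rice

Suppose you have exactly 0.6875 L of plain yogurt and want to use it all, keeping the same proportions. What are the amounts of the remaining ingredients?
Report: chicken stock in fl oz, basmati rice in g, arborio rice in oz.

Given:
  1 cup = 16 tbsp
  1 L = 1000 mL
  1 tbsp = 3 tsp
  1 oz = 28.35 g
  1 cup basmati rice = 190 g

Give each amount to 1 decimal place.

The original recipe has 0.125 L of plain yogurt, so the scaling factor is 0.6875 ÷ 0.125 = 11/2 = 5.5.
chicken stock: 10 fl oz × 11/2 = 55.0 fl oz
basmati rice: (1 tbsp + 1 tsp = 4/3 tbsp) × 11/2 ÷ 16 tbsp/cup × 190 g/cup ≈ 87.1 g
arborio rice: 400 g × 11/2 ÷ 28.35 g/oz ≈ 77.6 oz

chicken stock: 55.0 fl oz; basmati rice: 87.1 g; arborio rice: 77.6 oz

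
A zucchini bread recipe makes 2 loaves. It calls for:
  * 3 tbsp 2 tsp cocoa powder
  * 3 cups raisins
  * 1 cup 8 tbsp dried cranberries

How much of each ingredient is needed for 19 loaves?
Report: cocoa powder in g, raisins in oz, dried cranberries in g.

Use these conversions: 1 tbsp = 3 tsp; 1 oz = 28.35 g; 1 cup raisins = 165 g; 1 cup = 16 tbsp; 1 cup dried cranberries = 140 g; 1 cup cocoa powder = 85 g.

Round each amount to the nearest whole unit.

Scaling factor: 19/2 = 9.5.
cocoa powder: (3 tbsp + 2 tsp = 11/3 tbsp) × 19/2 ÷ 16 tbsp/cup × 85 g/cup ≈ 185 g
raisins: 3 cup × 19/2 × 165 g/cup ÷ 28.35 g/oz ≈ 166 oz
dried cranberries: (1 cup + 8 tbsp = 1.5 cup) × 19/2 × 140 g/cup = 1995 g

cocoa powder: 185 g; raisins: 166 oz; dried cranberries: 1995 g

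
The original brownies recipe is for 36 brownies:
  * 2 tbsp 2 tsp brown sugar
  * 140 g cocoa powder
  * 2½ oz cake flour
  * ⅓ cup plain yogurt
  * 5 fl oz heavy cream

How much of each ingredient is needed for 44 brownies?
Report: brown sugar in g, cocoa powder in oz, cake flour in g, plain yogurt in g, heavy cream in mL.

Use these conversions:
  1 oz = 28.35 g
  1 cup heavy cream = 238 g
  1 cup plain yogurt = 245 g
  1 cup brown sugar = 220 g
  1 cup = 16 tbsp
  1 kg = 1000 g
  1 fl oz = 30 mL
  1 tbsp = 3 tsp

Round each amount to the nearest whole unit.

brown sugar: 45 g; cocoa powder: 6 oz; cake flour: 87 g; plain yogurt: 100 g; heavy cream: 183 mL

Scaling factor: 44/36 = 11/9.
brown sugar: (2 tbsp + 2 tsp = 8/3 tbsp) × 11/9 ÷ 16 tbsp/cup × 220 g/cup ≈ 45 g
cocoa powder: 140 g × 11/9 ÷ 28.35 g/oz ≈ 6 oz
cake flour: 2.5 oz × 11/9 × 28.35 g/oz ≈ 87 g
plain yogurt: 1/3 cup × 11/9 × 245 g/cup ≈ 100 g
heavy cream: 5 fl oz × 11/9 × 30 mL/fl oz ≈ 183 mL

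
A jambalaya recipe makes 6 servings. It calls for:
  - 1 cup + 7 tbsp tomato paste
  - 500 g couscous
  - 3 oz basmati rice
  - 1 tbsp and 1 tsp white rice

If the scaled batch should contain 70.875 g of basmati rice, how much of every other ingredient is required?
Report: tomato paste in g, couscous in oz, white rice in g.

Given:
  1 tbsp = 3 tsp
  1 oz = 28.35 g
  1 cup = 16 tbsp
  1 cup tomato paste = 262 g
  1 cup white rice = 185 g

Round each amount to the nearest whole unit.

tomato paste: 314 g; couscous: 15 oz; white rice: 13 g

The original recipe has 85.05 g of basmati rice, so the scaling factor is 70.875 ÷ 85.05 = 5/6.
tomato paste: (1 cup + 7 tbsp = 1.4375 cup) × 5/6 × 262 g/cup ≈ 314 g
couscous: 500 g × 5/6 ÷ 28.35 g/oz ≈ 15 oz
white rice: (1 tbsp + 1 tsp = 4/3 tbsp) × 5/6 ÷ 16 tbsp/cup × 185 g/cup ≈ 13 g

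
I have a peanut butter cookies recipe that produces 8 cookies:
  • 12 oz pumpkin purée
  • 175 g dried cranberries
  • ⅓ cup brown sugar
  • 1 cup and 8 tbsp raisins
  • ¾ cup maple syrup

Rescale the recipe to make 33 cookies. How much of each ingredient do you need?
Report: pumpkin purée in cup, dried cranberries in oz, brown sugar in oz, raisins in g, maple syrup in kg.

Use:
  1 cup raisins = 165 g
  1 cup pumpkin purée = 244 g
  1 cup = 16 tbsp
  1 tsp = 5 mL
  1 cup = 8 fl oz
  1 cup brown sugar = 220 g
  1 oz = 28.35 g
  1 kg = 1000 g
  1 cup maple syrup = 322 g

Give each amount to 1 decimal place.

Scaling factor: 33/8 = 4.125.
pumpkin purée: 12 oz × 33/8 × 28.35 g/oz ÷ 244 g/cup ≈ 5.8 cup
dried cranberries: 175 g × 33/8 ÷ 28.35 g/oz ≈ 25.5 oz
brown sugar: 1/3 cup × 33/8 × 220 g/cup ÷ 28.35 g/oz ≈ 10.7 oz
raisins: (1 cup + 8 tbsp = 1.5 cup) × 33/8 × 165 g/cup ≈ 1020.9 g
maple syrup: 0.75 cup × 33/8 × 322 g/cup ÷ 1000 g/kg ≈ 1.0 kg

pumpkin purée: 5.8 cup; dried cranberries: 25.5 oz; brown sugar: 10.7 oz; raisins: 1020.9 g; maple syrup: 1.0 kg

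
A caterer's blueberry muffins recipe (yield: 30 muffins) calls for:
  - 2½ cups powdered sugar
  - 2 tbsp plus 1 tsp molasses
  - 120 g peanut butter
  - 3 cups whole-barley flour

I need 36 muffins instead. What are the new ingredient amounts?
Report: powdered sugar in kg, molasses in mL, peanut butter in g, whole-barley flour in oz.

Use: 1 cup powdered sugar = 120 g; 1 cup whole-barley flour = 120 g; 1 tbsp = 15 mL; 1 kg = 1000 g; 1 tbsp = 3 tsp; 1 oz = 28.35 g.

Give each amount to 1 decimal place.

powdered sugar: 0.4 kg; molasses: 42.0 mL; peanut butter: 144.0 g; whole-barley flour: 15.2 oz

Scaling factor: 36/30 = 6/5 = 1.2.
powdered sugar: 2.5 cup × 6/5 × 120 g/cup ÷ 1000 g/kg ≈ 0.4 kg
molasses: (2 tbsp + 1 tsp = 7/3 tbsp) × 6/5 × 15 mL/tbsp = 42.0 mL
peanut butter: 120 g × 6/5 = 144.0 g
whole-barley flour: 3 cup × 6/5 × 120 g/cup ÷ 28.35 g/oz ≈ 15.2 oz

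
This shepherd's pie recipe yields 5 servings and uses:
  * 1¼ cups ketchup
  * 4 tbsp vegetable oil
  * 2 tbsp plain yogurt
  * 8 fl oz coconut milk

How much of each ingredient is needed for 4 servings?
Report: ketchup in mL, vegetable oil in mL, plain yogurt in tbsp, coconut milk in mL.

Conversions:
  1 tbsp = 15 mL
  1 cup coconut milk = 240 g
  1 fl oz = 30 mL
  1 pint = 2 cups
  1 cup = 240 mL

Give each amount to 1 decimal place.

ketchup: 240.0 mL; vegetable oil: 48.0 mL; plain yogurt: 1.6 tbsp; coconut milk: 192.0 mL

Scaling factor: 4/5 = 0.8.
ketchup: 1.25 cup × 4/5 × 240 mL/cup = 240.0 mL
vegetable oil: 4 tbsp × 4/5 × 15 mL/tbsp = 48.0 mL
plain yogurt: 2 tbsp × 4/5 = 1.6 tbsp
coconut milk: 8 fl oz × 4/5 × 30 mL/fl oz = 192.0 mL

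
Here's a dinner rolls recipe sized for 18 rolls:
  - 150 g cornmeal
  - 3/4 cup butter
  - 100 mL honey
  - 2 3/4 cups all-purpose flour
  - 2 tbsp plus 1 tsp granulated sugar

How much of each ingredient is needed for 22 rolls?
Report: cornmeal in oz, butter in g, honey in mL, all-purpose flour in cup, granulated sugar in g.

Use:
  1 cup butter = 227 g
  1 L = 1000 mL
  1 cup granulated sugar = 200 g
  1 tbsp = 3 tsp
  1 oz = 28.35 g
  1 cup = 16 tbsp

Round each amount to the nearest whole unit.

Scaling factor: 22/18 = 11/9.
cornmeal: 150 g × 11/9 ÷ 28.35 g/oz ≈ 6 oz
butter: 0.75 cup × 11/9 × 227 g/cup ≈ 208 g
honey: 100 mL × 11/9 ≈ 122 mL
all-purpose flour: 2.75 cup × 11/9 ≈ 3 cup
granulated sugar: (2 tbsp + 1 tsp = 7/3 tbsp) × 11/9 ÷ 16 tbsp/cup × 200 g/cup ≈ 36 g

cornmeal: 6 oz; butter: 208 g; honey: 122 mL; all-purpose flour: 3 cup; granulated sugar: 36 g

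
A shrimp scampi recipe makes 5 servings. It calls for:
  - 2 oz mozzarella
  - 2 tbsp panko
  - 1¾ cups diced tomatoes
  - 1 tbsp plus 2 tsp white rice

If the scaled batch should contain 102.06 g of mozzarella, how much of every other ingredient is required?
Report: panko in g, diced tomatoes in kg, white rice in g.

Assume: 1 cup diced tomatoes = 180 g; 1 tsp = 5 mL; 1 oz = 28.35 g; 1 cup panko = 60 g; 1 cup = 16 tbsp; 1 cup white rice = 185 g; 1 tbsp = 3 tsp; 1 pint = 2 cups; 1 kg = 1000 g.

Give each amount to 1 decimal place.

The original recipe has 56.7 g of mozzarella, so the scaling factor is 102.06 ÷ 56.7 = 9/5 = 1.8.
panko: 2 tbsp × 9/5 ÷ 16 tbsp/cup × 60 g/cup = 13.5 g
diced tomatoes: 1.75 cup × 9/5 × 180 g/cup ÷ 1000 g/kg ≈ 0.6 kg
white rice: (1 tbsp + 2 tsp = 5/3 tbsp) × 9/5 ÷ 16 tbsp/cup × 185 g/cup ≈ 34.7 g

panko: 13.5 g; diced tomatoes: 0.6 kg; white rice: 34.7 g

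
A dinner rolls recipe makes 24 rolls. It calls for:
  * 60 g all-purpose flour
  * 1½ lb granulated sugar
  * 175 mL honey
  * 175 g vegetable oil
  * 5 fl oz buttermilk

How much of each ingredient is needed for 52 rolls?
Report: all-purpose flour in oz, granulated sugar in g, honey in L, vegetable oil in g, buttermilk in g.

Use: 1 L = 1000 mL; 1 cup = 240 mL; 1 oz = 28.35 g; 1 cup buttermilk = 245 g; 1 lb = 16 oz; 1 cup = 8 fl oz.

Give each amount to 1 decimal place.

all-purpose flour: 4.6 oz; granulated sugar: 1474.2 g; honey: 0.4 L; vegetable oil: 379.2 g; buttermilk: 331.8 g

Scaling factor: 52/24 = 13/6.
all-purpose flour: 60 g × 13/6 ÷ 28.35 g/oz ≈ 4.6 oz
granulated sugar: 1.5 lb × 13/6 × 16 oz/lb × 28.35 g/oz = 1474.2 g
honey: 175 mL × 13/6 ÷ 1000 mL/L ≈ 0.4 L
vegetable oil: 175 g × 13/6 ≈ 379.2 g
buttermilk: 5 fl oz × 13/6 ÷ 8 fl oz/cup × 245 g/cup ≈ 331.8 g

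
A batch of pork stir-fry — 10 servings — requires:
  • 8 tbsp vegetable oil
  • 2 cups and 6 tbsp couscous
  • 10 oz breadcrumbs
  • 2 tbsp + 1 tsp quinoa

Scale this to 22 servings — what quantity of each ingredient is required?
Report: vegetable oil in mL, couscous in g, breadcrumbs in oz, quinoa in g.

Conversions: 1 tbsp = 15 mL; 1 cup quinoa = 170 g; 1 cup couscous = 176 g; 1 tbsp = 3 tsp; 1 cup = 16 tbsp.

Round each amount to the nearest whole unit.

Scaling factor: 22/10 = 11/5 = 2.2.
vegetable oil: 8 tbsp × 11/5 × 15 mL/tbsp = 264 mL
couscous: (2 cup + 6 tbsp = 2.375 cup) × 11/5 × 176 g/cup ≈ 920 g
breadcrumbs: 10 oz × 11/5 = 22 oz
quinoa: (2 tbsp + 1 tsp = 7/3 tbsp) × 11/5 ÷ 16 tbsp/cup × 170 g/cup ≈ 55 g

vegetable oil: 264 mL; couscous: 920 g; breadcrumbs: 22 oz; quinoa: 55 g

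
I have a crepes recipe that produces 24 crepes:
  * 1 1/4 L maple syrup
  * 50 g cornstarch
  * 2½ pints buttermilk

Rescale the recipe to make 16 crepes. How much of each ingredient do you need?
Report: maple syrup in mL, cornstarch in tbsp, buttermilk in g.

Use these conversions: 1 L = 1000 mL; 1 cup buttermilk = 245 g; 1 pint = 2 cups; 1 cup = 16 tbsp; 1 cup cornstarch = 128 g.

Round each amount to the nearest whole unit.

maple syrup: 833 mL; cornstarch: 4 tbsp; buttermilk: 817 g

Scaling factor: 16/24 = 2/3.
maple syrup: 1.25 L × 2/3 × 1000 mL/L ≈ 833 mL
cornstarch: 50 g × 2/3 ÷ 128 g/cup × 16 tbsp/cup ≈ 4 tbsp
buttermilk: 2.5 pint × 2/3 × 2 cup/pint × 245 g/cup ≈ 817 g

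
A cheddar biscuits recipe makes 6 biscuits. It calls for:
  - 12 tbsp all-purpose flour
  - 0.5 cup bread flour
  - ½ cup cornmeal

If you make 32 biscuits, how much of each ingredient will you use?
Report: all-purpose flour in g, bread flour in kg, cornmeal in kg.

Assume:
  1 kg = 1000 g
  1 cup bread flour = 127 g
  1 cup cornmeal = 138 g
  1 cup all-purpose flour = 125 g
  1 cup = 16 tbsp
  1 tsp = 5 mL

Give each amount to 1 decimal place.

Scaling factor: 32/6 = 16/3.
all-purpose flour: 12 tbsp × 16/3 ÷ 16 tbsp/cup × 125 g/cup = 500.0 g
bread flour: 0.5 cup × 16/3 × 127 g/cup ÷ 1000 g/kg ≈ 0.3 kg
cornmeal: 0.5 cup × 16/3 × 138 g/cup ÷ 1000 g/kg ≈ 0.4 kg

all-purpose flour: 500.0 g; bread flour: 0.3 kg; cornmeal: 0.4 kg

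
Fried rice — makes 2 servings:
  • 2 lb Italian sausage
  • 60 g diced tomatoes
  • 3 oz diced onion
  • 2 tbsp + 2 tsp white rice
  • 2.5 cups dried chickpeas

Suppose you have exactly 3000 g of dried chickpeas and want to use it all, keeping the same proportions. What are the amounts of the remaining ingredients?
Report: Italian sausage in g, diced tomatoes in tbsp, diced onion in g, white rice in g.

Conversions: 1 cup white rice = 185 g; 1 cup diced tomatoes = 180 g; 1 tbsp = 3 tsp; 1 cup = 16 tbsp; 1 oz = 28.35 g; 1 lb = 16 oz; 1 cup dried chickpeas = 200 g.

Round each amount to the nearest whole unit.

The original recipe has 500 g of dried chickpeas, so the scaling factor is 3000 ÷ 500 = 6.
Italian sausage: 2 lb × 6 × 16 oz/lb × 28.35 g/oz ≈ 5443 g
diced tomatoes: 60 g × 6 ÷ 180 g/cup × 16 tbsp/cup = 32 tbsp
diced onion: 3 oz × 6 × 28.35 g/oz ≈ 510 g
white rice: (2 tbsp + 2 tsp = 8/3 tbsp) × 6 ÷ 16 tbsp/cup × 185 g/cup = 185 g

Italian sausage: 5443 g; diced tomatoes: 32 tbsp; diced onion: 510 g; white rice: 185 g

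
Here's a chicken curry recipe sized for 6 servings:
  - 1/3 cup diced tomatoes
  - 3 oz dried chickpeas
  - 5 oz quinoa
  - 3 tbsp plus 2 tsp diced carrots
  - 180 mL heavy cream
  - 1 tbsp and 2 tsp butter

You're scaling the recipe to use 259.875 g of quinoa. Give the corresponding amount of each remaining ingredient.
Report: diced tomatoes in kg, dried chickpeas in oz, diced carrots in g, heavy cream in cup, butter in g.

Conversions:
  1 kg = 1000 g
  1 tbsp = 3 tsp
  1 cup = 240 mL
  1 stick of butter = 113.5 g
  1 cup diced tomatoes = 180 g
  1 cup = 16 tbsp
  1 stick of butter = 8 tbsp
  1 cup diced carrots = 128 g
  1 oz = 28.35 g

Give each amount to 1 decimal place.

diced tomatoes: 0.1 kg; dried chickpeas: 5.5 oz; diced carrots: 53.8 g; heavy cream: 1.4 cup; butter: 43.4 g

The original recipe has 141.75 g of quinoa, so the scaling factor is 259.875 ÷ 141.75 = 11/6.
diced tomatoes: 1/3 cup × 11/6 × 180 g/cup ÷ 1000 g/kg ≈ 0.1 kg
dried chickpeas: 3 oz × 11/6 = 5.5 oz
diced carrots: (3 tbsp + 2 tsp = 11/3 tbsp) × 11/6 ÷ 16 tbsp/cup × 128 g/cup ≈ 53.8 g
heavy cream: 180 mL × 11/6 ÷ 240 mL/cup ≈ 1.4 cup
butter: (1 tbsp + 2 tsp = 5/3 tbsp) × 11/6 ÷ 8 tbsp/stick × 113.5 g/stick ≈ 43.4 g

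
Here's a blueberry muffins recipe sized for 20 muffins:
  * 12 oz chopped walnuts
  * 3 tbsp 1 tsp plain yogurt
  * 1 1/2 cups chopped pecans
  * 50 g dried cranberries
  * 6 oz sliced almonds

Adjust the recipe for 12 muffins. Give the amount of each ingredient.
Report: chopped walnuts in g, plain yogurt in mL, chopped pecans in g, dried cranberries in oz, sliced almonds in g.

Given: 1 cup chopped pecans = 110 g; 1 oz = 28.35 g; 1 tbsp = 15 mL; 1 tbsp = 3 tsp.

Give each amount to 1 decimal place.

chopped walnuts: 204.1 g; plain yogurt: 30.0 mL; chopped pecans: 99.0 g; dried cranberries: 1.1 oz; sliced almonds: 102.1 g

Scaling factor: 12/20 = 3/5 = 0.6.
chopped walnuts: 12 oz × 3/5 × 28.35 g/oz ≈ 204.1 g
plain yogurt: (3 tbsp + 1 tsp = 10/3 tbsp) × 3/5 × 15 mL/tbsp = 30.0 mL
chopped pecans: 1.5 cup × 3/5 × 110 g/cup = 99.0 g
dried cranberries: 50 g × 3/5 ÷ 28.35 g/oz ≈ 1.1 oz
sliced almonds: 6 oz × 3/5 × 28.35 g/oz ≈ 102.1 g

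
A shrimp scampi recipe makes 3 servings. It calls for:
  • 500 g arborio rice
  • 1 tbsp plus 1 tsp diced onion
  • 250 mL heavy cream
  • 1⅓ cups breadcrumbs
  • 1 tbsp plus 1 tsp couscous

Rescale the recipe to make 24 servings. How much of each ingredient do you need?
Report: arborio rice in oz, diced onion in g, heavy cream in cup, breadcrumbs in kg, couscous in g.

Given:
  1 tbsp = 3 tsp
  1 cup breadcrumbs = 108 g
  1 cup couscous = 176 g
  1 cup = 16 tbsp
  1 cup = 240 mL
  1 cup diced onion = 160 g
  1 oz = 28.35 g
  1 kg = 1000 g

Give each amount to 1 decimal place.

Scaling factor: 24/3 = 8.
arborio rice: 500 g × 8 ÷ 28.35 g/oz ≈ 141.1 oz
diced onion: (1 tbsp + 1 tsp = 4/3 tbsp) × 8 ÷ 16 tbsp/cup × 160 g/cup ≈ 106.7 g
heavy cream: 250 mL × 8 ÷ 240 mL/cup ≈ 8.3 cup
breadcrumbs: 4/3 cup × 8 × 108 g/cup ÷ 1000 g/kg ≈ 1.2 kg
couscous: (1 tbsp + 1 tsp = 4/3 tbsp) × 8 ÷ 16 tbsp/cup × 176 g/cup ≈ 117.3 g

arborio rice: 141.1 oz; diced onion: 106.7 g; heavy cream: 8.3 cup; breadcrumbs: 1.2 kg; couscous: 117.3 g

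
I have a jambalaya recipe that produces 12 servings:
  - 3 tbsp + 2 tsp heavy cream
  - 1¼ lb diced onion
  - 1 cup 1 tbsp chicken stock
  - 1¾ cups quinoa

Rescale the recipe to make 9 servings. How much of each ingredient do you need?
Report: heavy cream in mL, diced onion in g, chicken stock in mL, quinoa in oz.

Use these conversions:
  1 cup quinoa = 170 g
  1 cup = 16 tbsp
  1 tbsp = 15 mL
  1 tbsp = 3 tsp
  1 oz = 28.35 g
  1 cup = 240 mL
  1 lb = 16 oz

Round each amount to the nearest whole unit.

heavy cream: 41 mL; diced onion: 425 g; chicken stock: 191 mL; quinoa: 8 oz

Scaling factor: 9/12 = 3/4 = 0.75.
heavy cream: (3 tbsp + 2 tsp = 11/3 tbsp) × 3/4 × 15 mL/tbsp ≈ 41 mL
diced onion: 1.25 lb × 3/4 × 16 oz/lb × 28.35 g/oz ≈ 425 g
chicken stock: (1 cup + 1 tbsp = 1.0625 cup) × 3/4 × 240 mL/cup ≈ 191 mL
quinoa: 1.75 cup × 3/4 × 170 g/cup ÷ 28.35 g/oz ≈ 8 oz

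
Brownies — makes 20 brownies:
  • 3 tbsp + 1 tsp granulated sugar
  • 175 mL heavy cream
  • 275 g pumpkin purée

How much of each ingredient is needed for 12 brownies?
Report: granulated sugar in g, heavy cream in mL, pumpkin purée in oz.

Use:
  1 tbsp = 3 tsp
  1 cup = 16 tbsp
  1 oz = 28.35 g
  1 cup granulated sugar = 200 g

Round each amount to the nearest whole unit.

granulated sugar: 25 g; heavy cream: 105 mL; pumpkin purée: 6 oz

Scaling factor: 12/20 = 3/5 = 0.6.
granulated sugar: (3 tbsp + 1 tsp = 10/3 tbsp) × 3/5 ÷ 16 tbsp/cup × 200 g/cup = 25 g
heavy cream: 175 mL × 3/5 = 105 mL
pumpkin purée: 275 g × 3/5 ÷ 28.35 g/oz ≈ 6 oz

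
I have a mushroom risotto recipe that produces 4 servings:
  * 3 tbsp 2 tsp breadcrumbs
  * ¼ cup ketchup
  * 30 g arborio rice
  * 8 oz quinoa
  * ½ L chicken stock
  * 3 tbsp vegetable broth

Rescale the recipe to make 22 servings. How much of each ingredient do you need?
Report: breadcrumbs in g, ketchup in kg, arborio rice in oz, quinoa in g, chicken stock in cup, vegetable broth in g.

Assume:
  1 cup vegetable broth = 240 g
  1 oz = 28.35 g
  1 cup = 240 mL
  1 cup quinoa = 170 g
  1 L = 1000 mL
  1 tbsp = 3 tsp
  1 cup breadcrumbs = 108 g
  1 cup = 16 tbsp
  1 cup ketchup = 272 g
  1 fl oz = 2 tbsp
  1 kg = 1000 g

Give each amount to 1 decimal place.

breadcrumbs: 136.1 g; ketchup: 0.4 kg; arborio rice: 5.8 oz; quinoa: 1247.4 g; chicken stock: 11.5 cup; vegetable broth: 247.5 g

Scaling factor: 22/4 = 11/2 = 5.5.
breadcrumbs: (3 tbsp + 2 tsp = 11/3 tbsp) × 11/2 ÷ 16 tbsp/cup × 108 g/cup ≈ 136.1 g
ketchup: 0.25 cup × 11/2 × 272 g/cup ÷ 1000 g/kg ≈ 0.4 kg
arborio rice: 30 g × 11/2 ÷ 28.35 g/oz ≈ 5.8 oz
quinoa: 8 oz × 11/2 × 28.35 g/oz = 1247.4 g
chicken stock: 0.5 L × 11/2 × 1000 mL/L ÷ 240 mL/cup ≈ 11.5 cup
vegetable broth: 3 tbsp × 11/2 ÷ 16 tbsp/cup × 240 g/cup = 247.5 g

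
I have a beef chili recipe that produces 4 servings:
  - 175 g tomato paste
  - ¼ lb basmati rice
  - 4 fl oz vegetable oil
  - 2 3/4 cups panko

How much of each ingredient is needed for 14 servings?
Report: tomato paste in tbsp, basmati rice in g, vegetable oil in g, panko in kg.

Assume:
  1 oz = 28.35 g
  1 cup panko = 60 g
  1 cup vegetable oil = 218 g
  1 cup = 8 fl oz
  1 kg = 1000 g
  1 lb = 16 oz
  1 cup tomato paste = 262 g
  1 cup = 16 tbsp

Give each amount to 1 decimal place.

Scaling factor: 14/4 = 7/2 = 3.5.
tomato paste: 175 g × 7/2 ÷ 262 g/cup × 16 tbsp/cup ≈ 37.4 tbsp
basmati rice: 0.25 lb × 7/2 × 16 oz/lb × 28.35 g/oz = 396.9 g
vegetable oil: 4 fl oz × 7/2 ÷ 8 fl oz/cup × 218 g/cup = 381.5 g
panko: 2.75 cup × 7/2 × 60 g/cup ÷ 1000 g/kg ≈ 0.6 kg

tomato paste: 37.4 tbsp; basmati rice: 396.9 g; vegetable oil: 381.5 g; panko: 0.6 kg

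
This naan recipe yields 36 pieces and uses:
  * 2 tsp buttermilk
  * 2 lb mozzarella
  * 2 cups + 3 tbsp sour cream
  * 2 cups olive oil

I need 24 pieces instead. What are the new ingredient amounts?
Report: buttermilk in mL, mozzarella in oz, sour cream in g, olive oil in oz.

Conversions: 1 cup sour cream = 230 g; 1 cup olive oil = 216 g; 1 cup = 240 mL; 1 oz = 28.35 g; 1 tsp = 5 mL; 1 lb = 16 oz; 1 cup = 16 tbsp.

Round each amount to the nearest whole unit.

Scaling factor: 24/36 = 2/3.
buttermilk: 2 tsp × 2/3 × 5 mL/tsp ≈ 7 mL
mozzarella: 2 lb × 2/3 × 16 oz/lb ≈ 21 oz
sour cream: (2 cup + 3 tbsp = 2.1875 cup) × 2/3 × 230 g/cup ≈ 335 g
olive oil: 2 cup × 2/3 × 216 g/cup ÷ 28.35 g/oz ≈ 10 oz

buttermilk: 7 mL; mozzarella: 21 oz; sour cream: 335 g; olive oil: 10 oz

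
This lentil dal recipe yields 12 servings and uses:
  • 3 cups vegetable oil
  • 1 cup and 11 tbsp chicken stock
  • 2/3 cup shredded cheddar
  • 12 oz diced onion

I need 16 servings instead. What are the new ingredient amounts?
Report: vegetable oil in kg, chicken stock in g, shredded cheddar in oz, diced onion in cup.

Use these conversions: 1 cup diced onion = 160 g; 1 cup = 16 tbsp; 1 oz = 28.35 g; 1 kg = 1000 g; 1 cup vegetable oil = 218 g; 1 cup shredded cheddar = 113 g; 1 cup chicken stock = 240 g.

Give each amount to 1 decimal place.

vegetable oil: 0.9 kg; chicken stock: 540.0 g; shredded cheddar: 3.5 oz; diced onion: 2.8 cup

Scaling factor: 16/12 = 4/3.
vegetable oil: 3 cup × 4/3 × 218 g/cup ÷ 1000 g/kg ≈ 0.9 kg
chicken stock: (1 cup + 11 tbsp = 1.6875 cup) × 4/3 × 240 g/cup = 540.0 g
shredded cheddar: 2/3 cup × 4/3 × 113 g/cup ÷ 28.35 g/oz ≈ 3.5 oz
diced onion: 12 oz × 4/3 × 28.35 g/oz ÷ 160 g/cup ≈ 2.8 cup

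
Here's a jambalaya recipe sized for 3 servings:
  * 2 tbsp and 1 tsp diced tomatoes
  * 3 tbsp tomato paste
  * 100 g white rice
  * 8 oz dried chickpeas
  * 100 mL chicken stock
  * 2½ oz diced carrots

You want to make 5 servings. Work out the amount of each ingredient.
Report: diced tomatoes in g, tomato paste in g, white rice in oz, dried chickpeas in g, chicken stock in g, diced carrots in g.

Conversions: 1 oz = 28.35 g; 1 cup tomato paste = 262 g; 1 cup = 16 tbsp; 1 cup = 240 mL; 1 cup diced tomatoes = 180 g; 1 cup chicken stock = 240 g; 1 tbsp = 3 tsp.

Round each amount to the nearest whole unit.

diced tomatoes: 44 g; tomato paste: 82 g; white rice: 6 oz; dried chickpeas: 378 g; chicken stock: 167 g; diced carrots: 118 g

Scaling factor: 5/3.
diced tomatoes: (2 tbsp + 1 tsp = 7/3 tbsp) × 5/3 ÷ 16 tbsp/cup × 180 g/cup ≈ 44 g
tomato paste: 3 tbsp × 5/3 ÷ 16 tbsp/cup × 262 g/cup ≈ 82 g
white rice: 100 g × 5/3 ÷ 28.35 g/oz ≈ 6 oz
dried chickpeas: 8 oz × 5/3 × 28.35 g/oz = 378 g
chicken stock: 100 mL × 5/3 ÷ 240 mL/cup × 240 g/cup ≈ 167 g
diced carrots: 2.5 oz × 5/3 × 28.35 g/oz ≈ 118 g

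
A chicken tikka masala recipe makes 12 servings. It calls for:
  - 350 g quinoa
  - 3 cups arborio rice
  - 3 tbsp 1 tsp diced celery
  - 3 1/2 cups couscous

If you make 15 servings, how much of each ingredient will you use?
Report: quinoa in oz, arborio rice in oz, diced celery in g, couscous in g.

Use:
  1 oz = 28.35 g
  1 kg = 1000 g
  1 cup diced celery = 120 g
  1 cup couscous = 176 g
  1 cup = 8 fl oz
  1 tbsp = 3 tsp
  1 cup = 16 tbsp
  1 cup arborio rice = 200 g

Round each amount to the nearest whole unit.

quinoa: 15 oz; arborio rice: 26 oz; diced celery: 31 g; couscous: 770 g

Scaling factor: 15/12 = 5/4 = 1.25.
quinoa: 350 g × 5/4 ÷ 28.35 g/oz ≈ 15 oz
arborio rice: 3 cup × 5/4 × 200 g/cup ÷ 28.35 g/oz ≈ 26 oz
diced celery: (3 tbsp + 1 tsp = 10/3 tbsp) × 5/4 ÷ 16 tbsp/cup × 120 g/cup ≈ 31 g
couscous: 3.5 cup × 5/4 × 176 g/cup = 770 g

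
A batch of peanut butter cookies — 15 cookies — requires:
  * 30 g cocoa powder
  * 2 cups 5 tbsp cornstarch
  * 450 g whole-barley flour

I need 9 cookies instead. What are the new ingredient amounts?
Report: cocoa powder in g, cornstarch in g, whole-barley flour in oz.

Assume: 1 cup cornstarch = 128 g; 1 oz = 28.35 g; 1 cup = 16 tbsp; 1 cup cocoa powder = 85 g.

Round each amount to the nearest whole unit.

Scaling factor: 9/15 = 3/5 = 0.6.
cocoa powder: 30 g × 3/5 = 18 g
cornstarch: (2 cup + 5 tbsp = 2.3125 cup) × 3/5 × 128 g/cup ≈ 178 g
whole-barley flour: 450 g × 3/5 ÷ 28.35 g/oz ≈ 10 oz

cocoa powder: 18 g; cornstarch: 178 g; whole-barley flour: 10 oz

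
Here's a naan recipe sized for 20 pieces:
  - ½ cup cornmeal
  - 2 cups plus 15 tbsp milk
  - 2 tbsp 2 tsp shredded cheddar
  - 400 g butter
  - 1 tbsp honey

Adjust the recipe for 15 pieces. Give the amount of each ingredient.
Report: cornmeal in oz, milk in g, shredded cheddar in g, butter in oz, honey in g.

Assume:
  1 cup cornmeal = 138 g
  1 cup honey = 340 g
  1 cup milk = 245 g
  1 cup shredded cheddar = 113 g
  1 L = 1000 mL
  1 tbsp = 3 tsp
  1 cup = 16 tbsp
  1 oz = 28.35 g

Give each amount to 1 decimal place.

cornmeal: 1.8 oz; milk: 539.8 g; shredded cheddar: 14.1 g; butter: 10.6 oz; honey: 15.9 g

Scaling factor: 15/20 = 3/4 = 0.75.
cornmeal: 0.5 cup × 3/4 × 138 g/cup ÷ 28.35 g/oz ≈ 1.8 oz
milk: (2 cup + 15 tbsp = 2.9375 cup) × 3/4 × 245 g/cup ≈ 539.8 g
shredded cheddar: (2 tbsp + 2 tsp = 8/3 tbsp) × 3/4 ÷ 16 tbsp/cup × 113 g/cup ≈ 14.1 g
butter: 400 g × 3/4 ÷ 28.35 g/oz ≈ 10.6 oz
honey: 1 tbsp × 3/4 ÷ 16 tbsp/cup × 340 g/cup ≈ 15.9 g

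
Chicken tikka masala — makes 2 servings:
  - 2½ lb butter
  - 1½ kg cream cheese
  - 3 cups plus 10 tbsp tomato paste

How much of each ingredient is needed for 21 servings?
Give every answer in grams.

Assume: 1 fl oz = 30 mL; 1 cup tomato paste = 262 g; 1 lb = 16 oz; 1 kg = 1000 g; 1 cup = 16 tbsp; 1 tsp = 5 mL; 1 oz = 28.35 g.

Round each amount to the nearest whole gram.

Scaling factor: 21/2 = 10.5.
butter: 2.5 lb × 21/2 × 16 oz/lb × 28.35 g/oz = 11907 g
cream cheese: 1.5 kg × 21/2 × 1000 g/kg = 15750 g
tomato paste: (3 cup + 10 tbsp = 3.625 cup) × 21/2 × 262 g/cup ≈ 9972 g

butter: 11907 g; cream cheese: 15750 g; tomato paste: 9972 g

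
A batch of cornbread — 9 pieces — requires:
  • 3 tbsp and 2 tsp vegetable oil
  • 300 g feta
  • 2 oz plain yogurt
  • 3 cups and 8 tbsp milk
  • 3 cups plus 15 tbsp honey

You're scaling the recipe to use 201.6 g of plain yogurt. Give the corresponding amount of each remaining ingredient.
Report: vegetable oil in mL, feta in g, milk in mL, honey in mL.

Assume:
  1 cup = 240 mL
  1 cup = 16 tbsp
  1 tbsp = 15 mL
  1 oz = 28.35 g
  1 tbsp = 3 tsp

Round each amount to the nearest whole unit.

The original recipe has 56.7 g of plain yogurt, so the scaling factor is 201.6 ÷ 56.7 = 32/9.
vegetable oil: (3 tbsp + 2 tsp = 11/3 tbsp) × 32/9 × 15 mL/tbsp ≈ 196 mL
feta: 300 g × 32/9 ≈ 1067 g
milk: (3 cup + 8 tbsp = 3.5 cup) × 32/9 × 240 mL/cup ≈ 2987 mL
honey: (3 cup + 15 tbsp = 3.9375 cup) × 32/9 × 240 mL/cup = 3360 mL

vegetable oil: 196 mL; feta: 1067 g; milk: 2987 mL; honey: 3360 mL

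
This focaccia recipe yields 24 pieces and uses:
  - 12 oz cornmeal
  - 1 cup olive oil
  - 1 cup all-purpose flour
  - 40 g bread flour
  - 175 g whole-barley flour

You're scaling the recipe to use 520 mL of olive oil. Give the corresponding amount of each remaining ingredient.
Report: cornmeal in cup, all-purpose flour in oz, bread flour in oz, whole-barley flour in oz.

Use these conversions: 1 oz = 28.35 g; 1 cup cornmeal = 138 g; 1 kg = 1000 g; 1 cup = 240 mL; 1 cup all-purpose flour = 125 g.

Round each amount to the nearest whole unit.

The original recipe has 240 mL of olive oil, so the scaling factor is 520 ÷ 240 = 13/6.
cornmeal: 12 oz × 13/6 × 28.35 g/oz ÷ 138 g/cup ≈ 5 cup
all-purpose flour: 1 cup × 13/6 × 125 g/cup ÷ 28.35 g/oz ≈ 10 oz
bread flour: 40 g × 13/6 ÷ 28.35 g/oz ≈ 3 oz
whole-barley flour: 175 g × 13/6 ÷ 28.35 g/oz ≈ 13 oz

cornmeal: 5 cup; all-purpose flour: 10 oz; bread flour: 3 oz; whole-barley flour: 13 oz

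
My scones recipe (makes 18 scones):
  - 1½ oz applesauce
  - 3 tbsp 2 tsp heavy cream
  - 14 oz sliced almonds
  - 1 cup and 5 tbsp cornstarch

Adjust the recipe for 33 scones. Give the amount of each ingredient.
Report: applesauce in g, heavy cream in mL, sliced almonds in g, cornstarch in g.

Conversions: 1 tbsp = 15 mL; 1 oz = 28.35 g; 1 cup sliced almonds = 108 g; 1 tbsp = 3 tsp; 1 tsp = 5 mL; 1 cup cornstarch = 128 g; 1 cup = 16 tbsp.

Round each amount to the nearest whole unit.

applesauce: 78 g; heavy cream: 101 mL; sliced almonds: 728 g; cornstarch: 308 g

Scaling factor: 33/18 = 11/6.
applesauce: 1.5 oz × 11/6 × 28.35 g/oz ≈ 78 g
heavy cream: (3 tbsp + 2 tsp = 11/3 tbsp) × 11/6 × 15 mL/tbsp ≈ 101 mL
sliced almonds: 14 oz × 11/6 × 28.35 g/oz ≈ 728 g
cornstarch: (1 cup + 5 tbsp = 1.3125 cup) × 11/6 × 128 g/cup = 308 g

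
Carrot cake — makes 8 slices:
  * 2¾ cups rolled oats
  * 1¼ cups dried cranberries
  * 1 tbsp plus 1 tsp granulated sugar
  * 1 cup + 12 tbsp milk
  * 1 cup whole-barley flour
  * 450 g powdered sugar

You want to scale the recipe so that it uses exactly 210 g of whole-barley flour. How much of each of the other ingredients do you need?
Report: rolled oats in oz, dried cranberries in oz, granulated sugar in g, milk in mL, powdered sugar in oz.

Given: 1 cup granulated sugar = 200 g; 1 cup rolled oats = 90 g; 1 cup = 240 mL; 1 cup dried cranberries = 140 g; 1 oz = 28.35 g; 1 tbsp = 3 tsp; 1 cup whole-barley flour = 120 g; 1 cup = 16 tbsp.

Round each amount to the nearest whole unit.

rolled oats: 15 oz; dried cranberries: 11 oz; granulated sugar: 29 g; milk: 735 mL; powdered sugar: 28 oz

The original recipe has 120 g of whole-barley flour, so the scaling factor is 210 ÷ 120 = 7/4 = 1.75.
rolled oats: 2.75 cup × 7/4 × 90 g/cup ÷ 28.35 g/oz ≈ 15 oz
dried cranberries: 1.25 cup × 7/4 × 140 g/cup ÷ 28.35 g/oz ≈ 11 oz
granulated sugar: (1 tbsp + 1 tsp = 4/3 tbsp) × 7/4 ÷ 16 tbsp/cup × 200 g/cup ≈ 29 g
milk: (1 cup + 12 tbsp = 1.75 cup) × 7/4 × 240 mL/cup = 735 mL
powdered sugar: 450 g × 7/4 ÷ 28.35 g/oz ≈ 28 oz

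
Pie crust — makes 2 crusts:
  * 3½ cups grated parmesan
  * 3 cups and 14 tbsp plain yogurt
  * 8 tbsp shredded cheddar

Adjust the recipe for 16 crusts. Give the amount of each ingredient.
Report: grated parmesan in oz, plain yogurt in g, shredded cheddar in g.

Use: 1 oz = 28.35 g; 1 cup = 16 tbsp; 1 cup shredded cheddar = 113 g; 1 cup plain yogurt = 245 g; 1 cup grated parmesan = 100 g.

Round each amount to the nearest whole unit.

Scaling factor: 16/2 = 8.
grated parmesan: 3.5 cup × 8 × 100 g/cup ÷ 28.35 g/oz ≈ 99 oz
plain yogurt: (3 cup + 14 tbsp = 3.875 cup) × 8 × 245 g/cup = 7595 g
shredded cheddar: 8 tbsp × 8 ÷ 16 tbsp/cup × 113 g/cup = 452 g

grated parmesan: 99 oz; plain yogurt: 7595 g; shredded cheddar: 452 g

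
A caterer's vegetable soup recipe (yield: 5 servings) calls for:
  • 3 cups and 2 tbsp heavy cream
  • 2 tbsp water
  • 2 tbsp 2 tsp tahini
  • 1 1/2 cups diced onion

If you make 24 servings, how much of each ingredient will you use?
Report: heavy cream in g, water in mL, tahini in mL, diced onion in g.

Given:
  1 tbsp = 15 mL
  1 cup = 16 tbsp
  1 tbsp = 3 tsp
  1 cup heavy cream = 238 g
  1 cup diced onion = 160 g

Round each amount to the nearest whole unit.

heavy cream: 3570 g; water: 144 mL; tahini: 192 mL; diced onion: 1152 g

Scaling factor: 24/5 = 4.8.
heavy cream: (3 cup + 2 tbsp = 3.125 cup) × 24/5 × 238 g/cup = 3570 g
water: 2 tbsp × 24/5 × 15 mL/tbsp = 144 mL
tahini: (2 tbsp + 2 tsp = 8/3 tbsp) × 24/5 × 15 mL/tbsp = 192 mL
diced onion: 1.5 cup × 24/5 × 160 g/cup = 1152 g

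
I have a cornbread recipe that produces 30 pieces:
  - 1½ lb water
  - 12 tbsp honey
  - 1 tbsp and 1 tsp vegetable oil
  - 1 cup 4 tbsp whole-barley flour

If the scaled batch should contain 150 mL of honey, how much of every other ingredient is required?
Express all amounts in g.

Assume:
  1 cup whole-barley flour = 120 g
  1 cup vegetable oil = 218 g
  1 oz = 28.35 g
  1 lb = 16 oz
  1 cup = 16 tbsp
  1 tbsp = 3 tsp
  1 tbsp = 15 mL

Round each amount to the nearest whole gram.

The original recipe has 180 mL of honey, so the scaling factor is 150 ÷ 180 = 5/6.
water: 1.5 lb × 5/6 × 16 oz/lb × 28.35 g/oz = 567 g
vegetable oil: (1 tbsp + 1 tsp = 4/3 tbsp) × 5/6 ÷ 16 tbsp/cup × 218 g/cup ≈ 15 g
whole-barley flour: (1 cup + 4 tbsp = 1.25 cup) × 5/6 × 120 g/cup = 125 g

water: 567 g; vegetable oil: 15 g; whole-barley flour: 125 g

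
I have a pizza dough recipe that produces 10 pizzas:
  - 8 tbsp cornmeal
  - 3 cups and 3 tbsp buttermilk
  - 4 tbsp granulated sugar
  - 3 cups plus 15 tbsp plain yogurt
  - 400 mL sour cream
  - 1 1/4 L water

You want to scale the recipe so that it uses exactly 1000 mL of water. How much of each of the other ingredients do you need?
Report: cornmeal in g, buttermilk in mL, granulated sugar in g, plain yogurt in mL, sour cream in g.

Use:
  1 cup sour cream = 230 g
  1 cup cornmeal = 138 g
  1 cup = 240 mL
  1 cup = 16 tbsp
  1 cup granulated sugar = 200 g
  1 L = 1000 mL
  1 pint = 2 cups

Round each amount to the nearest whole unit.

cornmeal: 55 g; buttermilk: 612 mL; granulated sugar: 40 g; plain yogurt: 756 mL; sour cream: 307 g

The original recipe has 1250 mL of water, so the scaling factor is 1000 ÷ 1250 = 4/5 = 0.8.
cornmeal: 8 tbsp × 4/5 ÷ 16 tbsp/cup × 138 g/cup ≈ 55 g
buttermilk: (3 cup + 3 tbsp = 3.1875 cup) × 4/5 × 240 mL/cup = 612 mL
granulated sugar: 4 tbsp × 4/5 ÷ 16 tbsp/cup × 200 g/cup = 40 g
plain yogurt: (3 cup + 15 tbsp = 3.9375 cup) × 4/5 × 240 mL/cup = 756 mL
sour cream: 400 mL × 4/5 ÷ 240 mL/cup × 230 g/cup ≈ 307 g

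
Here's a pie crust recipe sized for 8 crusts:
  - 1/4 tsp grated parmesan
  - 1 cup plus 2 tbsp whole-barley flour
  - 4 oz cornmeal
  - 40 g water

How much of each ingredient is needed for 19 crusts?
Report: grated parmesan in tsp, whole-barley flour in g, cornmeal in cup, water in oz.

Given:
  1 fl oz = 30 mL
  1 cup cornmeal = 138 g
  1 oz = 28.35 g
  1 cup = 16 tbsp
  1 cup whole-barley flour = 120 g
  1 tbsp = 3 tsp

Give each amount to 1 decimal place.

Scaling factor: 19/8 = 2.375.
grated parmesan: 0.25 tsp × 19/8 ≈ 0.6 tsp
whole-barley flour: (1 cup + 2 tbsp = 1.125 cup) × 19/8 × 120 g/cup ≈ 320.6 g
cornmeal: 4 oz × 19/8 × 28.35 g/oz ÷ 138 g/cup ≈ 2.0 cup
water: 40 g × 19/8 ÷ 28.35 g/oz ≈ 3.4 oz

grated parmesan: 0.6 tsp; whole-barley flour: 320.6 g; cornmeal: 2.0 cup; water: 3.4 oz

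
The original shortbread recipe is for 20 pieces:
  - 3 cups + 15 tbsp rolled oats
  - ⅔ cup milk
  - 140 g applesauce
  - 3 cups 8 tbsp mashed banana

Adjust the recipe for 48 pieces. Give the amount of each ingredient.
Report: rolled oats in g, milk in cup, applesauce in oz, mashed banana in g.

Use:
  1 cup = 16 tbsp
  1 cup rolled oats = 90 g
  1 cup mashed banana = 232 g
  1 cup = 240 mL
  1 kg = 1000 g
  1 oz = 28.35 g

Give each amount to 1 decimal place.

rolled oats: 850.5 g; milk: 1.6 cup; applesauce: 11.9 oz; mashed banana: 1948.8 g

Scaling factor: 48/20 = 12/5 = 2.4.
rolled oats: (3 cup + 15 tbsp = 3.9375 cup) × 12/5 × 90 g/cup = 850.5 g
milk: 2/3 cup × 12/5 = 1.6 cup
applesauce: 140 g × 12/5 ÷ 28.35 g/oz ≈ 11.9 oz
mashed banana: (3 cup + 8 tbsp = 3.5 cup) × 12/5 × 232 g/cup = 1948.8 g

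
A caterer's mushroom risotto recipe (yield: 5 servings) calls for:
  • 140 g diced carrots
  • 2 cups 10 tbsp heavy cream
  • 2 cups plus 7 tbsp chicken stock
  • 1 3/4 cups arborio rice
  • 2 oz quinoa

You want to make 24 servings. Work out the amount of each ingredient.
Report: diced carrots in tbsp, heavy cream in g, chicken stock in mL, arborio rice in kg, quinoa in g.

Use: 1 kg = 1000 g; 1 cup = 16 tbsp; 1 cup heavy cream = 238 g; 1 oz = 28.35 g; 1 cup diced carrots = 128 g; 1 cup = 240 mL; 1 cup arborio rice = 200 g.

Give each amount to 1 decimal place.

Scaling factor: 24/5 = 4.8.
diced carrots: 140 g × 24/5 ÷ 128 g/cup × 16 tbsp/cup = 84.0 tbsp
heavy cream: (2 cup + 10 tbsp = 2.625 cup) × 24/5 × 238 g/cup = 2998.8 g
chicken stock: (2 cup + 7 tbsp = 2.4375 cup) × 24/5 × 240 mL/cup = 2808.0 mL
arborio rice: 1.75 cup × 24/5 × 200 g/cup ÷ 1000 g/kg ≈ 1.7 kg
quinoa: 2 oz × 24/5 × 28.35 g/oz ≈ 272.2 g

diced carrots: 84.0 tbsp; heavy cream: 2998.8 g; chicken stock: 2808.0 mL; arborio rice: 1.7 kg; quinoa: 272.2 g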